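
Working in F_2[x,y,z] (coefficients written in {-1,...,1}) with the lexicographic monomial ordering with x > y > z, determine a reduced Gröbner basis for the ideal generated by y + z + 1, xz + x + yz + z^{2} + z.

The reduced Gröbner basis is the canonical form of the ideal for this ordering.

f_1 = y + z + 1, LT = y.
f_2 = xz + x + yz + z^{2} + z, LT = xz.

The S-polynomials (S(f_1,f_2)) all reduce to 0 modulo the current basis, so we have a Gröbner basis.

G = {xz + x, y + z + 1}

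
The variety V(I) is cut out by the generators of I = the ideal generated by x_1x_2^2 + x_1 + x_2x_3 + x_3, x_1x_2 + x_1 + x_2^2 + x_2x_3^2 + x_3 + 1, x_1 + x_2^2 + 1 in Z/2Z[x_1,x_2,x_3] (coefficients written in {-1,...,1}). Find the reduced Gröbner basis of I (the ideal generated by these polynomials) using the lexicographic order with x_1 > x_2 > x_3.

This is the nonlinear analogue of row-reducing a linear system.

f_1 = x_1x_2^2 + x_1 + x_2x_3 + x_3, LT = x_1x_2^2.
f_2 = x_1x_2 + x_1 + x_2^2 + x_2x_3^2 + x_3 + 1, LT = x_1x_2.
f_3 = x_1 + x_2^2 + 1, LT = x_1.

S(f_1,f_2): lcm = x_1x_2^2. S = x_1x_2 + x_1 + x_2^3 + x_2^2x_3^2 + x_2 + x_3.
  reduce S modulo (f_1, f_2, f_3):
  remainder x_2^3 + x_2^2x_3^2 + x_2^2 + x_2x_3^2 + x_2 + 1 ≠ 0; add g_4 = x_2^3 + x_2^2x_3^2 + x_2^2 + x_2x_3^2 + x_2 + 1 to the basis.

S(f_1,f_3): lcm = x_1x_2^2. S = x_1 + x_2^4 + x_2^2 + x_2x_3 + x_3.
  reduce S modulo (f_1, f_2, f_3, g_4):
  remainder x_2^2x_3^4 + x_2^2x_3^2 + x_2x_3^4 + x_2x_3 + x_3^2 + x_3 ≠ 0; add g_5 = x_2^2x_3^4 + x_2^2x_3^2 + x_2x_3^4 + x_2x_3 + x_3^2 + x_3 to the basis.

S(f_2,f_3): lcm = x_1x_2. S = x_1 + x_2^3 + x_2^2 + x_2x_3^2 + x_2 + x_3 + 1.
  reduce S modulo (f_1, f_2, f_3, g_4, g_5):
  remainder x_2^2x_3^2 + x_2^2 + x_3 + 1 ≠ 0; add g_6 = x_2^2x_3^2 + x_2^2 + x_3 + 1 to the basis.

S(f_1,g_4): lcm = x_1x_2^3. S = x_1x_2^2x_3^2 + x_1x_2^2 + x_1x_2x_3^2 + x_1 + x_2^2x_3 + x_2x_3.
  reduce S modulo (f_1, f_2, f_3, g_4, g_5, g_6):
  remainder x_2^2x_3 + x_2^2 + x_2x_3^4 + x_2x_3^3 + x_3^2 + 1 ≠ 0; add g_7 = x_2^2x_3 + x_2^2 + x_2x_3^4 + x_2x_3^3 + x_3^2 + 1 to the basis.

S(f_1,g_5): lcm = x_1x_2^2x_3^4. S = x_1x_2^2x_3^2 + x_1x_2x_3^4 + x_1x_2x_3 + x_1x_3^4 + x_1x_3^2 + x_1x_3 + x_2x_3^5 + x_3^5.
  reduce S modulo (f_1, f_2, f_3, g_4, g_5, g_6, g_7):
  remainder x_2x_3^6 + x_2x_3^5 + x_2x_3^3 + x_2x_3 + x_3^4 + x_3^3 + x_3^2 + x_3 ≠ 0; add g_8 = x_2x_3^6 + x_2x_3^5 + x_2x_3^3 + x_2x_3 + x_3^4 + x_3^3 + x_3^2 + x_3 to the basis.

S(g_4,g_5): lcm = x_2^3x_3^4. S = x_2^3x_3^2 + x_2^2x_3^6 + x_2^2x_3 + x_2x_3^6 + x_2x_3^4 + x_2x_3^2 + x_2x_3 + x_3^4.
  reduce S modulo (f_1, f_2, f_3, g_4, g_5, g_6, g_7, g_8):
  remainder x_2x_3^4 + x_2x_3 + x_3^3 + x_3 ≠ 0; add g_9 = x_2x_3^4 + x_2x_3 + x_3^3 + x_3 to the basis.

S(f_1,g_7): lcm = x_1x_2^2x_3. S = x_1x_2^2 + x_1x_2x_3^4 + x_1x_2x_3^3 + x_1x_3^2 + x_1x_3 + x_1 + x_2x_3^2 + x_3^2.
  reduce S modulo (f_1, f_2, f_3, g_4, g_5, g_6, g_7, g_8, g_9):
  remainder x_2x_3^2 + x_2x_3 + x_3^5 + x_3 ≠ 0; add g_10 = x_2x_3^2 + x_2x_3 + x_3^5 + x_3 to the basis.

S(g_5,g_7): lcm = x_2^2x_3^4. S = x_2^2x_3^3 + x_2^2x_3^2 + x_2x_3^7 + x_2x_3^6 + x_2x_3^4 + x_2x_3 + x_3^5 + x_3^3 + x_3^2 + x_3.
  reduce S modulo (f_1, f_2, f_3, g_4, g_5, g_6, g_7, g_8, g_9, g_10):
  remainder x_3^6 + x_3^4 + x_3^3 + x_3^2 ≠ 0; add g_11 = x_3^6 + x_3^4 + x_3^3 + x_3^2 to the basis.

The other S-polynomials (S(f_2,g_4), S(f_3,g_4), S(f_2,g_5), S(f_3,g_5), S(f_1,g_6), S(f_2,g_6), S(f_3,g_6), S(g_4,g_6), S(g_5,g_6), S(f_2,g_7), S(f_3,g_7), S(g_4,g_7), S(g_6,g_7), S(f_1,g_8), S(f_2,g_8), S(f_3,g_8), S(g_4,g_8), S(g_5,g_8), S(g_6,g_8), S(g_7,g_8), S(f_1,g_9), S(f_2,g_9), S(f_3,g_9), S(g_4,g_9), S(g_5,g_9), S(g_6,g_9), S(g_7,g_9), S(g_8,g_9), S(f_1,g_10), S(f_2,g_10), S(f_3,g_10), S(g_4,g_10), S(g_5,g_10), S(g_6,g_10), S(g_7,g_10), S(g_8,g_10), S(g_9,g_10), S(f_1,g_11), S(f_2,g_11), S(f_3,g_11), S(g_4,g_11), S(g_5,g_11), S(g_6,g_11), S(g_7,g_11), S(g_8,g_11), S(g_9,g_11), S(g_10,g_11)) all reduce to 0 modulo the current basis, so we have a Gröbner basis.
Inter-reduce: drop elements whose leading term is divisible by another's, tail-reduce, and make monic.

G = {x_1 + x_2^2 + 1, x_2^3 + x_2x_3 + x_2 + x_3^5, x_2^2x_3 + x_2^2 + x_3^5 + x_3^4 + x_3^2 + 1, x_2x_3^2 + x_2x_3 + x_3^5 + x_3, x_3^6 + x_3^4 + x_3^3 + x_3^2}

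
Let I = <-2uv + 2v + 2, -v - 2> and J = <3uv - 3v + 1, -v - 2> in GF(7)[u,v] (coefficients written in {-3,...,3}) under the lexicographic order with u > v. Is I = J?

Since reduced Gröbner bases are canonical representatives of ideals under a given ordering, it suffices to compute and compare them.
Buchberger on the first generating set:
f_1 = -2uv + 2v + 2, LT = uv.
f_2 = -v - 2, LT = v.

S(f_1,f_2): lcm = uv. S = -2u - v - 1.
  leading term u: no divisor's leading term divides it; move -2u to the remainder.
  leading term v: subtract (1)·f_2 from -v - 1 → 1
  leading term 1: no divisor's leading term divides it; move 1 to the remainder.
  remainder -2u + 1 ≠ 0; add g_3 = -2u + 1 to the basis.

S(f_1,g_3): lcm = uv. S = 3v - 1.
  leading term v: subtract (-3)·f_2 from 3v - 1 → 0
  remainder 0.

S(f_2,g_3): leading monomials are coprime, so the S-polynomial reduces to 0 (Buchberger's first criterion).
Every S-polynomial of the final basis reduces to 0, so we have a Gröbner basis.
Inter-reduce: drop elements whose leading term is divisible by another's, tail-reduce, and make monic.
Reduced Gröbner basis: {u + 3, v + 2}.

Buchberger on the second generating set:
h_1 = 3uv - 3v + 1, LT = uv.
h_2 = -v - 2, LT = v.

S(h_1,h_2): lcm = uv. S = -2u - v - 2.
  leading term u: no divisor's leading term divides it; move -2u to the remainder.
  leading term v: subtract (1)·h_2 from -v - 2 → 0
  remainder -2u ≠ 0; add k_3 = -2u to the basis.

S(h_1,k_3): lcm = uv. S = -v - 2.
  leading term v: subtract (1)·h_2 from -v - 2 → 0
  remainder 0.

S(h_2,k_3): leading monomials are coprime, so the S-polynomial reduces to 0 (Buchberger's first criterion).
Every S-polynomial of the final basis reduces to 0, so we have a Gröbner basis.
Inter-reduce: drop elements whose leading term is divisible by another's, tail-reduce, and make monic.
Reduced Gröbner basis: {u, v + 2}.

Since the reduced bases disagree, the two ideals are not the same.

No, the ideals differ.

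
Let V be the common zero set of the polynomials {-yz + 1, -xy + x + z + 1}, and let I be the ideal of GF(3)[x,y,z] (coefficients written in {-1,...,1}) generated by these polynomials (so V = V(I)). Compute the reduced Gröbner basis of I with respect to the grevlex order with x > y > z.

G = {xy - x - z - 1, xz + z^{2} - x + z, yz - 1}

f_1 = -yz + 1, LT = yz.
f_2 = -xy + x + z + 1, LT = xy.

S(f_1,f_2): lcm = xyz. S = xz + z^{2} - x + z.
  reduce S modulo (f_1, f_2):
  remainder xz + z^{2} - x + z ≠ 0; add g_3 = xz + z^{2} - x + z to the basis.

The other S-polynomials (S(f_1,g_3), S(f_2,g_3)) all reduce to 0 modulo the current basis, so we have a Gröbner basis.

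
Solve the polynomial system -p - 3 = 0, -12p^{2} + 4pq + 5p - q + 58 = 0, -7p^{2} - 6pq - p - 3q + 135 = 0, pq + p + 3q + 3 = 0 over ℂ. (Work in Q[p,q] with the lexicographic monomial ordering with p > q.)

Compute a lex Gröbner basis by Buchberger's algorithm.
f_1 = -p - 3, LT = p.
f_2 = -12p^{2} + 4pq + 5p - q + 58, LT = p^{2}.
f_3 = -7p^{2} - 6pq - p - 3q + 135, LT = p^{2}.
f_4 = pq + p + 3q + 3, LT = pq.

S(f_1,f_2): lcm = p^{2}. S = \tfrac{1}{3}pq + \tfrac{41}{12}p - \tfrac{1}{12}q + \tfrac{29}{6}.
  leading term pq: subtract (-\tfrac{1}{3}q)·f_1 from \tfrac{1}{3}pq + \tfrac{41}{12}p - \tfrac{1}{12}q + \tfrac{29}{6} → \tfrac{41}{12}p - \tfrac{13}{12}q + \tfrac{29}{6}
  leading term p: subtract (-\tfrac{41}{12})·f_1 from \tfrac{41}{12}p - \tfrac{13}{12}q + \tfrac{29}{6} → -\tfrac{13}{12}q - \tfrac{65}{12}
  leading term q: no divisor's leading term divides it; move -\tfrac{13}{12}q to the remainder.
  leading term 1: no divisor's leading term divides it; move -\tfrac{65}{12} to the remainder.
  remainder -\tfrac{13}{12}q - \tfrac{65}{12} ≠ 0; add h_5 = -\tfrac{13}{12}q - \tfrac{65}{12} to the basis.

The other S-polynomials (S(f_1,f_3), S(f_1,f_4), S(f_2,f_3), S(f_2,f_4), S(f_3,f_4), S(f_1,h_5), S(f_2,h_5), S(f_3,h_5), S(f_4,h_5)) all reduce to 0 modulo the current basis, so we have a Gröbner basis.
Inter-reduce: drop elements whose leading term is divisible by another's, tail-reduce, and make monic.
Reduced Gröbner basis: {p + 3, q + 5}.

Elimination: the polynomial q + 5 lies in the elimination ideal for q, so q ∈ {-5}. For each such q, the remaining basis elements (now univariate) give the rest of the solution.
  q = -5: the earlier basis element becomes p + 3 = 0, giving p = -3 — point (-3, -5).
Check: every point annihilates each of the original generators.
Zero-dimensionality of the ideal guarantees finitely many solutions over ℂ.

{(-3, -5)}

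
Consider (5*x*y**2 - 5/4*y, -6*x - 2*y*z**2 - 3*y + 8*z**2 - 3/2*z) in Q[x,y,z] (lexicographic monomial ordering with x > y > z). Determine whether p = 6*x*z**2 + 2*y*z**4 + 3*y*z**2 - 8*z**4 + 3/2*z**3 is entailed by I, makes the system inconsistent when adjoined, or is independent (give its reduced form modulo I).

First compute the reduced Gröbner basis of I by Buchberger's algorithm.
f_1 = 5*x*y**2 - 5/4*y, LT = x*y**2.
f_2 = -6*x - 2*y*z**2 - 3*y + 8*z**2 - 3/2*z, LT = x.

S(f_1,f_2): lcm = x*y**2. S = -1/3*y**3*z**2 - 1/2*y**3 + 4/3*y**2*z**2 - 1/4*y**2*z - 1/4*y.
  reduce S modulo (f_1, f_2):
  remainder -1/3*y**3*z**2 - 1/2*y**3 + 4/3*y**2*z**2 - 1/4*y**2*z - 1/4*y ≠ 0; add h_3 = -1/3*y**3*z**2 - 1/2*y**3 + 4/3*y**2*z**2 - 1/4*y**2*z - 1/4*y to the basis.

The other S-polynomials (S(f_1,h_3), S(f_2,h_3)) all reduce to 0 modulo the current basis, so we have a Gröbner basis.
Inter-reduce: drop elements whose leading term is divisible by another's, tail-reduce, and make monic.
Reduced Gröbner basis: {x + 1/3*y*z**2 + 1/2*y - 4/3*z**2 + 1/4*z, y**3*z**2 + 3/2*y**3 - 4*y**2*z**2 + 3/4*y**2*z + 3/4*y}.
Label its elements g_1 = x + 1/3*y*z**2 + 1/2*y - 4/3*z**2 + 1/4*z, g_2 = y**3*z**2 + 3/2*y**3 - 4*y**2*z**2 + 3/4*y**2*z + 3/4*y.

Reduce p = 6*x*z**2 + 2*y*z**4 + 3*y*z**2 - 8*z**4 + 3/2*z**3 modulo G:
  leading term x*z**2: subtract (6*z**2)·g_1 from 6*x*z**2 + 2*y*z**4 + 3*y*z**2 - 8*z**4 + 3/2*z**3 → 0
  normal form = 0.
Since the normal form is 0, p ∈ I.

6*x*z**2 + 2*y*z**4 + 3*y*z**2 - 8*z**4 + 3/2*z**3 lies in I (it reduces to 0).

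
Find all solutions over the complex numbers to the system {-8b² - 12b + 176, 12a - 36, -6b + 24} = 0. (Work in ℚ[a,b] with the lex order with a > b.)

{(3, 4)}

Compute a lex Gröbner basis by Buchberger's algorithm.
f_1 = -8b² - 12b + 176, LT = b².
f_2 = 12a - 36, LT = a.
f_3 = -6b + 24, LT = b.

S(f_1,f_2): leading monomials are coprime, so the S-polynomial reduces to 0 (Buchberger's first criterion).
S(f_1,f_3): lcm = b². S = 11/2b - 22.
  leading term b: subtract (-11/12)·f_3 from 11/2b - 22 → 0
  remainder 0.

S(f_2,f_3): leading monomials are coprime, so the S-polynomial reduces to 0 (Buchberger's first criterion).
Every S-polynomial of the final basis reduces to 0, so we have a Gröbner basis.
Inter-reduce: drop elements whose leading term is divisible by another's, tail-reduce, and make monic.
Reduced Gröbner basis: {a - 3, b - 4}.

From the last basis element, b - 4 = 0, so b takes values in {4}. Each choice, substituted upward through the basis, yields the corresponding point(s) of the solution set.
  b = 4: the earlier basis element becomes a - 3 = 0, giving a = 3 — point (3, 4).
Each listed point satisfies every original equation (direct substitution).
Zero-dimensionality of the ideal guarantees finitely many solutions over ℂ.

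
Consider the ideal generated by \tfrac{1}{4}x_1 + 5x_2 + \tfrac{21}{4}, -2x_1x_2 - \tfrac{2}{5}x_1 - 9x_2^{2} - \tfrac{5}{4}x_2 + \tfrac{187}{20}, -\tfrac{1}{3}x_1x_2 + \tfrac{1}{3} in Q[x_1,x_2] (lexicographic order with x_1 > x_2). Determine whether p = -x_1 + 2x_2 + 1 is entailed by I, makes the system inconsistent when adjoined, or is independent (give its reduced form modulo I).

-x_1 + 2x_2 + 1 lies in I (it reduces to 0).

First compute the reduced Gröbner basis of I by Buchberger's algorithm.
f_1 = \tfrac{1}{4}x_1 + 5x_2 + \tfrac{21}{4}, LT = x_1.
f_2 = -2x_1x_2 - \tfrac{2}{5}x_1 - 9x_2^{2} - \tfrac{5}{4}x_2 + \tfrac{187}{20}, LT = x_1x_2.
f_3 = -\tfrac{1}{3}x_1x_2 + \tfrac{1}{3}, LT = x_1x_2.

S(f_1,f_2): lcm = x_1x_2. S = -\tfrac{1}{5}x_1 + \tfrac{31}{2}x_2^{2} + \tfrac{163}{8}x_2 + \tfrac{187}{40}.
  leading term x_1: subtract (-\tfrac{4}{5})·f_1 from -\tfrac{1}{5}x_1 + \tfrac{31}{2}x_2^{2} + \tfrac{163}{8}x_2 + \tfrac{187}{40} → \tfrac{31}{2}x_2^{2} + \tfrac{195}{8}x_2 + \tfrac{71}{8}
  leading term x_2^{2}: no divisor's leading term divides it; move \tfrac{31}{2}x_2^{2} to the remainder.
  leading term x_2: no divisor's leading term divides it; move \tfrac{195}{8}x_2 to the remainder.
  leading term 1: no divisor's leading term divides it; move \tfrac{71}{8} to the remainder.
  remainder \tfrac{31}{2}x_2^{2} + \tfrac{195}{8}x_2 + \tfrac{71}{8} ≠ 0; add h_4 = \tfrac{31}{2}x_2^{2} + \tfrac{195}{8}x_2 + \tfrac{71}{8} to the basis.

S(f_1,f_3): lcm = x_1x_2. S = 20x_2^{2} + 21x_2 + 1.
  leading term x_2^{2}: subtract (\tfrac{40}{31})·h_4 from 20x_2^{2} + 21x_2 + 1 → -\tfrac{324}{31}x_2 - \tfrac{324}{31}
  leading term x_2: no divisor's leading term divides it; move -\tfrac{324}{31}x_2 to the remainder.
  leading term 1: no divisor's leading term divides it; move -\tfrac{324}{31} to the remainder.
  remainder -\tfrac{324}{31}x_2 - \tfrac{324}{31} ≠ 0; add h_5 = -\tfrac{324}{31}x_2 - \tfrac{324}{31} to the basis.

The other S-polynomials (S(f_2,f_3), S(f_1,h_4), S(f_2,h_4), S(f_3,h_4), S(f_1,h_5), S(f_2,h_5), S(f_3,h_5), S(h_4,h_5)) all reduce to 0 modulo the current basis, so we have a Gröbner basis.
Inter-reduce: drop elements whose leading term is divisible by another's, tail-reduce, and make monic.
Reduced Gröbner basis: {x_1 + 1, x_2 + 1}.
Label its elements g_1 = x_1 + 1, g_2 = x_2 + 1.

Reduce p = -x_1 + 2x_2 + 1 modulo G:
  leading term x_1: subtract (-1)·g_1 from -x_1 + 2x_2 + 1 → 2x_2 + 2
  leading term x_2: subtract (2)·g_2 from 2x_2 + 2 → 0
  normal form = 0.
Since the normal form is 0, p ∈ I.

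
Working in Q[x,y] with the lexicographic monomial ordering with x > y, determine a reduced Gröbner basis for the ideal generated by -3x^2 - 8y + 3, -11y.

G = {x^2 - 1, y}

f_1 = -3x^2 - 8y + 3, LT = x^2.
f_2 = -11y, LT = y.

The S-polynomials (S(f_1,f_2)) all reduce to 0 modulo the current basis, so we have a Gröbner basis.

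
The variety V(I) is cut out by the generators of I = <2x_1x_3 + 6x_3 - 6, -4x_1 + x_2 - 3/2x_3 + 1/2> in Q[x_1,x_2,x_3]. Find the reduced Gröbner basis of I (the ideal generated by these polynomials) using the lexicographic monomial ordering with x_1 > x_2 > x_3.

G = {x_1 - 1/4x_2 + 3/8x_3 - 1/8, x_2x_3 - 3/2x_3^2 + 25/2x_3 - 12}

f_1 = 2x_1x_3 + 6x_3 - 6, LT = x_1x_3.
f_2 = -4x_1 + x_2 - 3/2x_3 + 1/2, LT = x_1.

S(f_1,f_2): lcm = x_1x_3. S = 1/4x_2x_3 - 3/8x_3^2 + 25/8x_3 - 3.
  leading term x_2x_3: no divisor's leading term divides it; move 1/4x_2x_3 to the remainder.
  leading term x_3^2: no divisor's leading term divides it; move -3/8x_3^2 to the remainder.
  leading term x_3: no divisor's leading term divides it; move 25/8x_3 to the remainder.
  leading term 1: no divisor's leading term divides it; move -3 to the remainder.
  remainder 1/4x_2x_3 - 3/8x_3^2 + 25/8x_3 - 3 ≠ 0; add g_3 = 1/4x_2x_3 - 3/8x_3^2 + 25/8x_3 - 3 to the basis.

The other S-polynomials (S(f_1,g_3), S(f_2,g_3)) all reduce to 0 modulo the current basis, so we have a Gröbner basis.
Inter-reduce: drop elements whose leading term is divisible by another's, tail-reduce, and make monic.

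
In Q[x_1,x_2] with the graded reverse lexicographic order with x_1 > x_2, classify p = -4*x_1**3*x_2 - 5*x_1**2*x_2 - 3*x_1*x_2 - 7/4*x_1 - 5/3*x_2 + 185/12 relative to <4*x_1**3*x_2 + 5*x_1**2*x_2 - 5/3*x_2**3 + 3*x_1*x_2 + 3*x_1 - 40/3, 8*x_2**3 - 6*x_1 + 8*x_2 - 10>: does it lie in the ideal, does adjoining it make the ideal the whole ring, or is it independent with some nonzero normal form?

First compute the reduced Gröbner basis of I by Buchberger's algorithm.
f_1 = 4*x_1**3*x_2 + 5*x_1**2*x_2 - 5/3*x_2**3 + 3*x_1*x_2 + 3*x_1 - 40/3, LT = x_1**3*x_2.
f_2 = 8*x_2**3 - 6*x_1 + 8*x_2 - 10, LT = x_2**3.

S(f_1,f_2): lcm = x_1**3*x_2**3. S = 5/4*x_1**2*x_2**3 - 5/12*x_2**5 + 3/4*x_1**4 - x_1**3*x_2 + 3/4*x_1*x_2**3 + 5/4*x_1**3 + 3/4*x_1*x_2**2 - 10/3*x_2**2.
  leading term x_1**2*x_2**3: subtract (5/32*x_1**2)·f_2 from 5/4*x_1**2*x_2**3 - 5/12*x_2**5 + 3/4*x_1**4 - x_1**3*x_2 + 3/4*x_1*x_2**3 + 5/4*x_1**3 + 3/4*x_1*x_2**2 - 10/3*x_2**2 → -5/12*x_2**5 + 3/4*x_1**4 - x_1**3*x_2 + 3/4*x_1*x_2**3 + 35/16*x_1**3 - 5/4*x_1**2*x_2 + 3/4*x_1*x_2**2 + 25/16*x_1**2 - 10/3*x_2**2
  leading term x_2**5: subtract (-5/96*x_2**2)·f_2 from -5/12*x_2**5 + 3/4*x_1**4 - x_1**3*x_2 + 3/4*x_1*x_2**3 + 35/16*x_1**3 - 5/4*x_1**2*x_2 + 3/4*x_1*x_2**2 + 25/16*x_1**2 - 10/3*x_2**2 → 3/4*x_1**4 - x_1**3*x_2 + 3/4*x_1*x_2**3 + 35/16*x_1**3 - 5/4*x_1**2*x_2 + 7/16*x_1*x_2**2 + 5/12*x_2**3 + 25/16*x_1**2 - 185/48*x_2**2
  leading term x_1**4: no divisor's leading term divides it; move 3/4*x_1**4 to the remainder.
  leading term x_1**3*x_2: subtract (-1/4)·f_1 from -x_1**3*x_2 + 3/4*x_1*x_2**3 + 35/16*x_1**3 - 5/4*x_1**2*x_2 + 7/16*x_1*x_2**2 + 5/12*x_2**3 + 25/16*x_1**2 - 185/48*x_2**2 → 3/4*x_1*x_2**3 + 35/16*x_1**3 + 7/16*x_1*x_2**2 + 25/16*x_1**2 + 3/4*x_1*x_2 - 185/48*x_2**2 + 3/4*x_1 - 10/3
  leading term x_1*x_2**3: subtract (3/32*x_1)·f_2 from 3/4*x_1*x_2**3 + 35/16*x_1**3 + 7/16*x_1*x_2**2 + 25/16*x_1**2 + 3/4*x_1*x_2 - 185/48*x_2**2 + 3/4*x_1 - 10/3 → 35/16*x_1**3 + 7/16*x_1*x_2**2 + 17/8*x_1**2 - 185/48*x_2**2 + 27/16*x_1 - 10/3
  leading term x_1**3: no divisor's leading term divides it; move 35/16*x_1**3 to the remainder.
  leading term x_1*x_2**2: no divisor's leading term divides it; move 7/16*x_1*x_2**2 to the remainder.
  leading term x_1**2: no divisor's leading term divides it; move 17/8*x_1**2 to the remainder.
  leading term x_2**2: no divisor's leading term divides it; move -185/48*x_2**2 to the remainder.
  leading term x_1: no divisor's leading term divides it; move 27/16*x_1 to the remainder.
  leading term 1: no divisor's leading term divides it; move -10/3 to the remainder.
  remainder 3/4*x_1**4 + 35/16*x_1**3 + 7/16*x_1*x_2**2 + 17/8*x_1**2 - 185/48*x_2**2 + 27/16*x_1 - 10/3 ≠ 0; add h_3 = 3/4*x_1**4 + 35/16*x_1**3 + 7/16*x_1*x_2**2 + 17/8*x_1**2 - 185/48*x_2**2 + 27/16*x_1 - 10/3 to the basis.

The other S-polynomials (S(f_1,h_3), S(f_2,h_3)) all reduce to 0 modulo the current basis, so we have a Gröbner basis.
Inter-reduce: drop elements whose leading term is divisible by another's, tail-reduce, and make monic.
Reduced Gröbner basis: {x_1**4 + 35/12*x_1**3 + 7/12*x_1*x_2**2 + 17/6*x_1**2 - 185/36*x_2**2 + 9/4*x_1 - 40/9, x_1**3*x_2 + 5/4*x_1**2*x_2 + 3/4*x_1*x_2 + 7/16*x_1 + 5/12*x_2 - 185/48, x_2**3 - 3/4*x_1 + x_2 - 5/4}.
Label its elements g_1 = x_1**4 + 35/12*x_1**3 + 7/12*x_1*x_2**2 + 17/6*x_1**2 - 185/36*x_2**2 + 9/4*x_1 - 40/9, g_2 = x_1**3*x_2 + 5/4*x_1**2*x_2 + 3/4*x_1*x_2 + 7/16*x_1 + 5/12*x_2 - 185/48, g_3 = x_2**3 - 3/4*x_1 + x_2 - 5/4.

Reduce p = -4*x_1**3*x_2 - 5*x_1**2*x_2 - 3*x_1*x_2 - 7/4*x_1 - 5/3*x_2 + 185/12 modulo G:
  leading term x_1**3*x_2: subtract (-4)·g_2 from -4*x_1**3*x_2 - 5*x_1**2*x_2 - 3*x_1*x_2 - 7/4*x_1 - 5/3*x_2 + 185/12 → 0
  normal form = 0.
Since the normal form is 0, p ∈ I.

-4*x_1**3*x_2 - 5*x_1**2*x_2 - 3*x_1*x_2 - 7/4*x_1 - 5/3*x_2 + 185/12 lies in I (it reduces to 0).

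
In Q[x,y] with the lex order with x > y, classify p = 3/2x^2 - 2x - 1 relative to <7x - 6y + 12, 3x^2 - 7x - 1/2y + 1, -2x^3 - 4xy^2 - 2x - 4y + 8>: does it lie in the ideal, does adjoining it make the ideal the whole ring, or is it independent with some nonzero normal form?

First compute the reduced Gröbner basis of I by Buchberger's algorithm.
f_1 = 7x - 6y + 12, LT = x.
f_2 = 3x^2 - 7x - 1/2y + 1, LT = x^2.
f_3 = -2x^3 - 4xy^2 - 2x - 4y + 8, LT = x^3.

S(f_1,f_2): lcm = x^2. S = -6/7xy + 85/21x + 1/6y - 1/3.
  leading term xy: subtract (-6/49y)·f_1 from -6/7xy + 85/21x + 1/6y - 1/3 → 85/21x - 36/49y^2 + 481/294y - 1/3
  leading term x: subtract (85/147)·f_1 from 85/21x - 36/49y^2 + 481/294y - 1/3 → -36/49y^2 + 1501/294y - 1069/147
  leading term y^2: no divisor's leading term divides it; move -36/49y^2 to the remainder.
  leading term y: no divisor's leading term divides it; move 1501/294y to the remainder.
  leading term 1: no divisor's leading term divides it; move -1069/147 to the remainder.
  remainder -36/49y^2 + 1501/294y - 1069/147 ≠ 0; add h_4 = -36/49y^2 + 1501/294y - 1069/147 to the basis.

S(f_1,f_3): lcm = x^3. S = -6/7x^2y + 12/7x^2 - 2xy^2 - x - 2y + 4.
  leading term x^2y: subtract (-6/49xy)·f_1 from -6/7x^2y + 12/7x^2 - 2xy^2 - x - 2y + 4 → 12/7x^2 - 134/49xy^2 + 72/49xy - x - 2y + 4
  leading term x^2: subtract (12/49x)·f_1 from 12/7x^2 - 134/49xy^2 + 72/49xy - x - 2y + 4 → -134/49xy^2 + 144/49xy - 193/49x - 2y + 4
  leading term xy^2: subtract (-134/343y^2)·f_1 from -134/49xy^2 + 144/49xy - 193/49x - 2y + 4 → 144/49xy - 193/49x - 804/343y^3 + 1608/343y^2 - 2y + 4
  leading term xy: subtract (144/343y)·f_1 from 144/49xy - 193/49x - 804/343y^3 + 1608/343y^2 - 2y + 4 → -193/49x - 804/343y^3 + 2472/343y^2 - 2414/343y + 4
  leading term x: subtract (-193/343)·f_1 from -193/49x - 804/343y^3 + 2472/343y^2 - 2414/343y + 4 → -804/343y^3 + 2472/343y^2 - 3572/343y + 3688/343
  leading term y^3: subtract (67/21y)·h_4 from -804/343y^3 + 2472/343y^2 - 3572/343y + 3688/343 → -56071/6174y^2 + 39475/3087y + 3688/343
  leading term y^2: subtract (56071/4536)·h_4 from -56071/6174y^2 + 39475/3087y + 3688/343 → -1369579/27216y + 1369579/13608
  leading term y: no divisor's leading term divides it; move -1369579/27216y to the remainder.
  leading term 1: no divisor's leading term divides it; move 1369579/13608 to the remainder.
  remainder -1369579/27216y + 1369579/13608 ≠ 0; add h_5 = -1369579/27216y + 1369579/13608 to the basis.

S(f_2,f_3): lcm = x^3. S = -7/3x^2 - 2xy^2 - 1/6xy - 2/3x - 2y + 4.
  leading term x^2: subtract (-1/3x)·f_1 from -7/3x^2 - 2xy^2 - 1/6xy - 2/3x - 2y + 4 → -2xy^2 - 13/6xy + 10/3x - 2y + 4
  leading term xy^2: subtract (-2/7y^2)·f_1 from -2xy^2 - 13/6xy + 10/3x - 2y + 4 → -13/6xy + 10/3x - 12/7y^3 + 24/7y^2 - 2y + 4
  leading term xy: subtract (-13/42y)·f_1 from -13/6xy + 10/3x - 12/7y^3 + 24/7y^2 - 2y + 4 → 10/3x - 12/7y^3 + 11/7y^2 + 12/7y + 4
  leading term x: subtract (10/21)·f_1 from 10/3x - 12/7y^3 + 11/7y^2 + 12/7y + 4 → -12/7y^3 + 11/7y^2 + 32/7y - 12/7
  leading term y^3: subtract (7/3y)·h_4 from -12/7y^3 + 11/7y^2 + 32/7y - 12/7 → -1303/126y^2 + 1357/63y - 12/7
  leading term y^2: subtract (9121/648)·h_4 from -1303/126y^2 + 1357/63y - 12/7 → -1369579/27216y + 1369579/13608
  leading term y: subtract (1)·h_5 from -1369579/27216y + 1369579/13608 → 0
  remainder 0.

S(f_1,h_4): leading monomials are coprime, so the S-polynomial reduces to 0 (Buchberger's first criterion).
S(f_2,h_4): leading monomials are coprime, so the S-polynomial reduces to 0 (Buchberger's first criterion).
S(f_3,h_4): leading monomials are coprime, so the S-polynomial reduces to 0 (Buchberger's first criterion).
S(f_1,h_5): leading monomials are coprime, so the S-polynomial reduces to 0 (Buchberger's first criterion).
S(f_2,h_5): leading monomials are coprime, so the S-polynomial reduces to 0 (Buchberger's first criterion).
S(f_3,h_5): leading monomials are coprime, so the S-polynomial reduces to 0 (Buchberger's first criterion).
S(h_4,h_5): lcm = y^2. S = -1069/216y + 1069/108.
  leading term y: subtract (134694/1369579)·h_5 from -1069/216y + 1069/108 → 0
  remainder 0.

Every S-polynomial of the final basis reduces to 0, so we have a Gröbner basis.
Inter-reduce: drop elements whose leading term is divisible by another's, tail-reduce, and make monic.
Reduced Gröbner basis: {x, y - 2}.
Label its elements g_1 = x, g_2 = y - 2.

Reduce p = 3/2x^2 - 2x - 1 modulo G:
  leading term x^2: subtract (3/2x)·g_1 from 3/2x^2 - 2x - 1 → -2x - 1
  leading term x: subtract (-2)·g_1 from -2x - 1 → -1
  leading term 1: no divisor's leading term divides it; move -1 to the remainder.
  normal form = -1.
The normal form is nonzero, so p ∉ I. Since p minus its normal form lies in I, I + (p) = I + (r) where r = -1; decide whether this ideal is the whole ring.
Here r = -1 is a nonzero constant, hence a unit: 1 ∈ I + (p), the Gröbner basis of I + (p) is {1}, and the enlarged system has no common solution — adjoining p is inconsistent.

Adjoining 3/2x^2 - 2x - 1 makes the ideal the whole ring: the system is inconsistent.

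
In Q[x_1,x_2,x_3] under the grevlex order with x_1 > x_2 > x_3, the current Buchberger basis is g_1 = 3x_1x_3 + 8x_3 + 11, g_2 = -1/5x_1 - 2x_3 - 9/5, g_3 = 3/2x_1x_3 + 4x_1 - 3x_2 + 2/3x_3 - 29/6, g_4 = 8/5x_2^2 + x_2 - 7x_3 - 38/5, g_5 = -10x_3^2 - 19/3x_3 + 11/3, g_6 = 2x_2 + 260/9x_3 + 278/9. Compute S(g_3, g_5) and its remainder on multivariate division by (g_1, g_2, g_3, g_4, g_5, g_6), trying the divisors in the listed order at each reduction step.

S(g_3, g_5) = 61/30x_1x_3 - 2x_2x_3 + 4/9x_3^2 + 11/30x_1 - 29/9x_3; remainder on division = 0.

lcm(LM(g_3), LM(g_5)) = x_1x_3^2.
S = (lcm/LT(g_3))·g_3 − (lcm/LT(g_5))·g_5 = 61/30x_1x_3 - 2x_2x_3 + 4/9x_3^2 + 11/30x_1 - 29/9x_3.
Reduce S modulo (g_1, g_2, g_3, g_4, g_5, g_6) in that order:
  leading term x_1x_3: subtract (61/90)·g_1 from 61/30x_1x_3 - 2x_2x_3 + 4/9x_3^2 + 11/30x_1 - 29/9x_3 → -2x_2x_3 + 4/9x_3^2 + 11/30x_1 - 389/45x_3 - 671/90
  leading term x_2x_3: subtract (-x_3)·g_6 from -2x_2x_3 + 4/9x_3^2 + 11/30x_1 - 389/45x_3 - 671/90 → 88/3x_3^2 + 11/30x_1 + 1001/45x_3 - 671/90
  leading term x_3^2: subtract (-44/15)·g_5 from 88/3x_3^2 + 11/30x_1 + 1001/45x_3 - 671/90 → 11/30x_1 + 11/3x_3 + 33/10
  leading term x_1: subtract (-11/6)·g_2 from 11/30x_1 + 11/3x_3 + 33/10 → 0
The remainder is 0, so this S-polynomial contributes no new basis element.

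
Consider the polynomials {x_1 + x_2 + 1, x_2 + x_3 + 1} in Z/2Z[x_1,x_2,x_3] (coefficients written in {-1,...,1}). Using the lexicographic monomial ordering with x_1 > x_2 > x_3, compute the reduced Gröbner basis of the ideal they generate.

G = {x_1 + x_3, x_2 + x_3 + 1}

The reduced Gröbner basis is the canonical form of the ideal for this ordering.

f_1 = x_1 + x_2 + 1, LT = x_1.
f_2 = x_2 + x_3 + 1, LT = x_2.

The S-polynomials (S(f_1,f_2)) all reduce to 0 modulo the current basis, so we have a Gröbner basis.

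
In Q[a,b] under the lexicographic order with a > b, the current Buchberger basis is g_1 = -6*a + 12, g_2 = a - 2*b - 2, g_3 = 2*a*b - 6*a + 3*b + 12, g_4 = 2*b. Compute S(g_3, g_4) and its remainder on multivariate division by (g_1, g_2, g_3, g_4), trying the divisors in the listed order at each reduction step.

S(g_3, g_4) = -3*a + 3/2*b + 6; remainder on division = 0.

lcm(LM(g_3), LM(g_4)) = a*b.
S = (lcm/LT(g_3))·g_3 − (lcm/LT(g_4))·g_4 = -3*a + 3/2*b + 6.
Reduce S modulo (g_1, g_2, g_3, g_4) in that order:
  leading term a: subtract (1/2)·g_1 from -3*a + 3/2*b + 6 → 3/2*b
  leading term b: subtract (3/4)·g_4 from 3/2*b → 0
The remainder is 0, so this S-polynomial contributes no new basis element.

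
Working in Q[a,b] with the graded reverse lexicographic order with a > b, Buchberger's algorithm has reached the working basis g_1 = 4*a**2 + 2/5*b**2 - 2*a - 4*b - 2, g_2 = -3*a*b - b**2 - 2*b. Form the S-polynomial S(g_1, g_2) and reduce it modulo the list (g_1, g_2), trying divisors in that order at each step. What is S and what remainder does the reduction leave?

S(g_1, g_2) = -1/3*a*b**2 + 1/10*b**3 - 7/6*a*b - b**2 - 1/2*b; remainder on division = 19/90*b**3 - 7/18*b**2 + 5/18*b.

lcm(LM(g_1), LM(g_2)) = a**2*b.
S = (lcm/LT(g_1))·g_1 − (lcm/LT(g_2))·g_2 = -1/3*a*b**2 + 1/10*b**3 - 7/6*a*b - b**2 - 1/2*b.
Reduce S modulo (g_1, g_2) in that order:
  leading term a*b**2: subtract (1/9*b)·g_2 from -1/3*a*b**2 + 1/10*b**3 - 7/6*a*b - b**2 - 1/2*b → 19/90*b**3 - 7/6*a*b - 7/9*b**2 - 1/2*b
  leading term b**3: no divisor's leading term divides it; move 19/90*b**3 to the remainder.
  leading term a*b: subtract (7/18)·g_2 from -7/6*a*b - 7/9*b**2 - 1/2*b → -7/18*b**2 + 5/18*b
  leading term b**2: no divisor's leading term divides it; move -7/18*b**2 to the remainder.
  leading term b: no divisor's leading term divides it; move 5/18*b to the remainder.
The remainder 19/90*b**3 - 7/18*b**2 + 5/18*b is nonzero, so it would be added as the next basis element.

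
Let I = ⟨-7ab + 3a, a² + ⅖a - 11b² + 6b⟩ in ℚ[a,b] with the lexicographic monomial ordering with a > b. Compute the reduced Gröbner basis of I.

G = {a² + ⅖a - 11b² + 6b, ab - 3/7a, b³ - 75/77b² + 18/77b}

f_1 = -7ab + 3a, LT = ab.
f_2 = a² + ⅖a - 11b² + 6b, LT = a².

S(f_1,f_2): lcm = a²b. S = -3/7a² - ⅖ab + 11b³ - 6b².
  leading term a²: subtract (-3/7)·f_2 from -3/7a² - ⅖ab + 11b³ - 6b² → -⅖ab + 6/35a + 11b³ - 75/7b² + 18/7b
  leading term ab: subtract (2/35)·f_1 from -⅖ab + 6/35a + 11b³ - 75/7b² + 18/7b → 11b³ - 75/7b² + 18/7b
  leading term b³: no divisor's leading term divides it; move 11b³ to the remainder.
  leading term b²: no divisor's leading term divides it; move -75/7b² to the remainder.
  leading term b: no divisor's leading term divides it; move 18/7b to the remainder.
  remainder 11b³ - 75/7b² + 18/7b ≠ 0; add g_3 = 11b³ - 75/7b² + 18/7b to the basis.

The other S-polynomials (S(f_1,g_3), S(f_2,g_3)) all reduce to 0 modulo the current basis, so we have a Gröbner basis.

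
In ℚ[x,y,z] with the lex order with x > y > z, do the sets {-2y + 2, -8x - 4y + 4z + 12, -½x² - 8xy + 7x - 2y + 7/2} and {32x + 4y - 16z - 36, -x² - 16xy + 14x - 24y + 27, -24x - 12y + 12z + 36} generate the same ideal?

Yes, the ideals are equal.

Equality of ideals is decidable: compute both reduced Gröbner bases (unique for the ordering) and check whether they agree.
Buchberger on the first generating set:
f_1 = -2y + 2, LT = y.
f_2 = -8x - 4y + 4z + 12, LT = x.
f_3 = -½x² - 8xy + 7x - 2y + 7/2, LT = x².

S(f_2,f_3): lcm = x². S = -31/2xy - ½xz + 25/2x - 4y + 7.
  leading term xy: subtract (31/4x)·f_1 from -31/2xy - ½xz + 25/2x - 4y + 7 → -½xz - 3x - 4y + 7
  leading term xz: subtract (1/16z)·f_2 from -½xz - 3x - 4y + 7 → -3x + ¼yz - 4y - ¼z² - ¾z + 7
  leading term x: subtract (⅜)·f_2 from -3x + ¼yz - 4y - ¼z² - ¾z + 7 → ¼yz - 5/2y - ¼z² - 9/4z + 5/2
  leading term yz: subtract (-⅛z)·f_1 from ¼yz - 5/2y - ¼z² - 9/4z + 5/2 → -5/2y - ¼z² - 2z + 5/2
  leading term y: subtract (5/4)·f_1 from -5/2y - ¼z² - 2z + 5/2 → -¼z² - 2z
  leading term z²: no divisor's leading term divides it; move -¼z² to the remainder.
  leading term z: no divisor's leading term divides it; move -2z to the remainder.
  remainder -¼z² - 2z ≠ 0; add g_4 = -¼z² - 2z to the basis.

The other S-polynomials (S(f_1,f_2), S(f_1,f_3), S(f_1,g_4), S(f_2,g_4), S(f_3,g_4)) all reduce to 0 modulo the current basis, so we have a Gröbner basis.
Inter-reduce: drop elements whose leading term is divisible by another's, tail-reduce, and make monic.
Reduced Gröbner basis: {x - ½z - 1, y - 1, z² + 8z}.

Buchberger on the second generating set:
h_1 = 32x + 4y - 16z - 36, LT = x.
h_2 = -x² - 16xy + 14x - 24y + 27, LT = x².
h_3 = -24x - 12y + 12z + 36, LT = x.

S(h_1,h_2): lcm = x². S = -127/8xy - ½xz + 103/8x - 24y + 27.
  leading term xy: subtract (-127/256y)·h_1 from -127/8xy - ½xz + 103/8x - 24y + 27 → -½xz + 103/8x + 127/64y² - 127/16yz - 2679/64y + 27
  leading term xz: subtract (-1/64z)·h_1 from -½xz + 103/8x + 127/64y² - 127/16yz - 2679/64y + 27 → 103/8x + 127/64y² - 63/8yz - 2679/64y - ¼z² - 9/16z + 27
  leading term x: subtract (103/256)·h_1 from 103/8x + 127/64y² - 63/8yz - 2679/64y - ¼z² - 9/16z + 27 → 127/64y² - 63/8yz - 1391/32y - ¼z² + 47/8z + 2655/64
  leading term y²: no divisor's leading term divides it; move 127/64y² to the remainder.
  leading term yz: no divisor's leading term divides it; move -63/8yz to the remainder.
  leading term y: no divisor's leading term divides it; move -1391/32y to the remainder.
  leading term z²: no divisor's leading term divides it; move -¼z² to the remainder.
  leading term z: no divisor's leading term divides it; move 47/8z to the remainder.
  leading term 1: no divisor's leading term divides it; move 2655/64 to the remainder.
  remainder 127/64y² - 63/8yz - 1391/32y - ¼z² + 47/8z + 2655/64 ≠ 0; add k_4 = 127/64y² - 63/8yz - 1391/32y - ¼z² + 47/8z + 2655/64 to the basis.

S(h_1,h_3): lcm = x. S = -⅜y + ⅜.
  leading term y: no divisor's leading term divides it; move -⅜y to the remainder.
  leading term 1: no divisor's leading term divides it; move ⅜ to the remainder.
  remainder -⅜y + ⅜ ≠ 0; add k_5 = -⅜y + ⅜ to the basis.

S(h_2,h_3): lcm = x². S = 31/2xy + ½xz - 25/2x + 24y - 27.
  leading term xy: subtract (31/64y)·h_1 from 31/2xy + ½xz - 25/2x + 24y - 27 → ½xz - 25/2x - 31/16y² + 31/4yz + 663/16y - 27
  leading term xz: subtract (1/64z)·h_1 from ½xz - 25/2x - 31/16y² + 31/4yz + 663/16y - 27 → -25/2x - 31/16y² + 123/16yz + 663/16y + ¼z² + 9/16z - 27
  leading term x: subtract (-25/64)·h_1 from -25/2x - 31/16y² + 123/16yz + 663/16y + ¼z² + 9/16z - 27 → -31/16y² + 123/16yz + 43y + ¼z² - 91/16z - 657/16
  leading term y²: subtract (-124/127)·k_4 from -31/16y² + 123/16yz + 43y + ¼z² - 91/16z - 657/16 → -3/2032yz + 567/1016y + 3/508z² + 99/2032z - 567/1016
  leading term yz: subtract (1/254z)·k_5 from -3/2032yz + 567/1016y + 3/508z² + 99/2032z - 567/1016 → 567/1016y + 3/508z² + 6/127z - 567/1016
  leading term y: subtract (-189/127)·k_5 from 567/1016y + 3/508z² + 6/127z - 567/1016 → 3/508z² + 6/127z
  leading term z²: no divisor's leading term divides it; move 3/508z² to the remainder.
  leading term z: no divisor's leading term divides it; move 6/127z to the remainder.
  remainder 3/508z² + 6/127z ≠ 0; add k_6 = 3/508z² + 6/127z to the basis.

The other S-polynomials (S(h_1,k_4), S(h_2,k_4), S(h_3,k_4), S(h_1,k_5), S(h_2,k_5), S(h_3,k_5), S(k_4,k_5), S(h_1,k_6), S(h_2,k_6), S(h_3,k_6), S(k_4,k_6), S(k_5,k_6)) all reduce to 0 modulo the current basis, so we have a Gröbner basis.
Inter-reduce: drop elements whose leading term is divisible by another's, tail-reduce, and make monic.
Reduced Gröbner basis: {x - ½z - 1, y - 1, z² + 8z}.

The two bases agree; hence the ideals are identical.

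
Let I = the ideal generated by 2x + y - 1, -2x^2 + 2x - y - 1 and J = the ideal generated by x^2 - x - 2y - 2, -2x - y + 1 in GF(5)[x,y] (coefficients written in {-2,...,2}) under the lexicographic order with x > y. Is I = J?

Two ideals are equal iff their reduced Gröbner bases coincide (the reduced basis is unique for a fixed ordering).
Buchberger on the first generating set:
f_1 = 2x + y - 1, LT = x.
f_2 = -2x^2 + 2x - y - 1, LT = x^2.

S(f_1,f_2): lcm = x^2. S = -2xy - 2x + 2y + 2.
  leading term xy: subtract (-y)·f_1 from -2xy - 2x + 2y + 2 → -2x + y^2 + y + 2
  leading term x: subtract (-1)·f_1 from -2x + y^2 + y + 2 → y^2 + 2y + 1
  leading term y^2: no divisor's leading term divides it; move y^2 to the remainder.
  leading term y: no divisor's leading term divides it; move 2y to the remainder.
  leading term 1: no divisor's leading term divides it; move 1 to the remainder.
  remainder y^2 + 2y + 1 ≠ 0; add g_3 = y^2 + 2y + 1 to the basis.

The other S-polynomials (S(f_1,g_3), S(f_2,g_3)) all reduce to 0 modulo the current basis, so we have a Gröbner basis.
Inter-reduce: drop elements whose leading term is divisible by another's, tail-reduce, and make monic.
Reduced Gröbner basis: {x - 2y + 2, y^2 + 2y + 1}.

Buchberger on the second generating set:
h_1 = x^2 - x - 2y - 2, LT = x^2.
h_2 = -2x - y + 1, LT = x.

S(h_1,h_2): lcm = x^2. S = 2xy + 2x - 2y - 2.
  leading term xy: subtract (-y)·h_2 from 2xy + 2x - 2y - 2 → 2x - y^2 - y - 2
  leading term x: subtract (-1)·h_2 from 2x - y^2 - y - 2 → -y^2 - 2y - 1
  leading term y^2: no divisor's leading term divides it; move -y^2 to the remainder.
  leading term y: no divisor's leading term divides it; move -2y to the remainder.
  leading term 1: no divisor's leading term divides it; move -1 to the remainder.
  remainder -y^2 - 2y - 1 ≠ 0; add k_3 = -y^2 - 2y - 1 to the basis.

The other S-polynomials (S(h_1,k_3), S(h_2,k_3)) all reduce to 0 modulo the current basis, so we have a Gröbner basis.
Inter-reduce: drop elements whose leading term is divisible by another's, tail-reduce, and make monic.
Reduced Gröbner basis: {x - 2y + 2, y^2 + 2y + 1}.

The two bases agree; hence the ideals are identical.

Yes, the ideals are equal.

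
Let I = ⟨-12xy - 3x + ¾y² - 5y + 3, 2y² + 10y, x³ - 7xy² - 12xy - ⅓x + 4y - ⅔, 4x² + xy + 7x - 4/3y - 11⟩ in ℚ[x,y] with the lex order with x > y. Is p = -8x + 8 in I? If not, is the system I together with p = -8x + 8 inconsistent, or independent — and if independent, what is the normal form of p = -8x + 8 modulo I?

-8x + 8 lies in I (it reduces to 0).

First compute the reduced Gröbner basis of I by Buchberger's algorithm.
f_1 = -12xy - 3x + ¾y² - 5y + 3, LT = xy.
f_2 = 2y² + 10y, LT = y².
f_3 = x³ - 7xy² - 12xy - ⅓x + 4y - ⅔, LT = x³.
f_4 = 4x² + xy + 7x - 4/3y - 11, LT = x².

S(f_1,f_2): lcm = xy². S = -19/4xy - 1/16y³ + 5/12y² - ¼y.
  reduce S modulo (f_1, f_2, f_3, f_4):
  remainder 19/16x - 83/192y - 19/16 ≠ 0; add h_5 = 19/16x - 83/192y - 19/16 to the basis.

S(f_1,f_3): lcm = x³y. S = ¼x³ - 1/16x²y² + 5/12x²y - ¼x² + 7xy³ + 12xy² + ⅓xy - 4y² + ⅔y.
  reduce S modulo (f_1, f_2, f_3, f_4, h_5):
  remainder -146346971/2101248y ≠ 0; add h_6 = -146346971/2101248y to the basis.

The other S-polynomials (S(f_1,f_4), S(f_2,f_3), S(f_2,f_4), S(f_3,f_4), S(f_1,h_5), S(f_2,h_5), S(f_3,h_5), S(f_4,h_5), S(f_1,h_6), S(f_2,h_6), S(f_3,h_6), S(f_4,h_6), S(h_5,h_6)) all reduce to 0 modulo the current basis, so we have a Gröbner basis.
Inter-reduce: drop elements whose leading term is divisible by another's, tail-reduce, and make monic.
Reduced Gröbner basis: {x - 1, y}.
Label its elements g_1 = x - 1, g_2 = y.

Reduce p = -8x + 8 modulo G:
  leading term x: subtract (-8)·g_1 from -8x + 8 → 0
  normal form = 0.
Since the normal form is 0, p ∈ I.

The remainder on division by a Gröbner basis is unique — it is the normal form.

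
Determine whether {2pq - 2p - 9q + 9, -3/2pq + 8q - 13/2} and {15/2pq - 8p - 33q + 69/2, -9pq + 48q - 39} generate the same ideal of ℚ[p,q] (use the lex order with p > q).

Equality of ideals is decidable: compute both reduced Gröbner bases (unique for the ordering) and check whether they agree.
Buchberger on the first generating set:
f_1 = 2pq - 2p - 9q + 9, LT = pq.
f_2 = -3/2pq + 8q - 13/2, LT = pq.

S(f_1,f_2): lcm = pq. S = -p + ⅚q + ⅙.
  leading term p: no divisor's leading term divides it; move -p to the remainder.
  leading term q: no divisor's leading term divides it; move ⅚q to the remainder.
  leading term 1: no divisor's leading term divides it; move ⅙ to the remainder.
  remainder -p + ⅚q + ⅙ ≠ 0; add g_3 = -p + ⅚q + ⅙ to the basis.

S(f_1,g_3): lcm = pq. S = -p + ⅚q² - 13/3q + 9/2.
  leading term p: subtract (1)·g_3 from -p + ⅚q² - 13/3q + 9/2 → ⅚q² - 31/6q + 13/3
  leading term q²: no divisor's leading term divides it; move ⅚q² to the remainder.
  leading term q: no divisor's leading term divides it; move -31/6q to the remainder.
  leading term 1: no divisor's leading term divides it; move 13/3 to the remainder.
  remainder ⅚q² - 31/6q + 13/3 ≠ 0; add g_4 = ⅚q² - 31/6q + 13/3 to the basis.

The other S-polynomials (S(f_2,g_3), S(f_1,g_4), S(f_2,g_4), S(g_3,g_4)) all reduce to 0 modulo the current basis, so we have a Gröbner basis.
Inter-reduce: drop elements whose leading term is divisible by another's, tail-reduce, and make monic.
Reduced Gröbner basis: {p - ⅚q - ⅙, q² - 31/5q + 26/5}.

Buchberger on the second generating set:
h_1 = 15/2pq - 8p - 33q + 69/2, LT = pq.
h_2 = -9pq + 48q - 39, LT = pq.

S(h_1,h_2): lcm = pq. S = -16/15p + 14/15q + 4/15.
  leading term p: no divisor's leading term divides it; move -16/15p to the remainder.
  leading term q: no divisor's leading term divides it; move 14/15q to the remainder.
  leading term 1: no divisor's leading term divides it; move 4/15 to the remainder.
  remainder -16/15p + 14/15q + 4/15 ≠ 0; add k_3 = -16/15p + 14/15q + 4/15 to the basis.

S(h_1,k_3): lcm = pq. S = -16/15p + ⅞q² - 83/20q + 23/5.
  leading term p: subtract (1)·k_3 from -16/15p + ⅞q² - 83/20q + 23/5 → ⅞q² - 61/12q + 13/3
  leading term q²: no divisor's leading term divides it; move ⅞q² to the remainder.
  leading term q: no divisor's leading term divides it; move -61/12q to the remainder.
  leading term 1: no divisor's leading term divides it; move 13/3 to the remainder.
  remainder ⅞q² - 61/12q + 13/3 ≠ 0; add k_4 = ⅞q² - 61/12q + 13/3 to the basis.

The other S-polynomials (S(h_2,k_3), S(h_1,k_4), S(h_2,k_4), S(k_3,k_4)) all reduce to 0 modulo the current basis, so we have a Gröbner basis.
Inter-reduce: drop elements whose leading term is divisible by another's, tail-reduce, and make monic.
Reduced Gröbner basis: {p - ⅞q - ¼, q² - 122/21q + 104/21}.

The bases are distinct; the ideals are different.
The choice of monomial ordering does not affect the verdict — as long as both bases are computed under the same ordering, their equality decides ideal equality.

No, the ideals differ.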